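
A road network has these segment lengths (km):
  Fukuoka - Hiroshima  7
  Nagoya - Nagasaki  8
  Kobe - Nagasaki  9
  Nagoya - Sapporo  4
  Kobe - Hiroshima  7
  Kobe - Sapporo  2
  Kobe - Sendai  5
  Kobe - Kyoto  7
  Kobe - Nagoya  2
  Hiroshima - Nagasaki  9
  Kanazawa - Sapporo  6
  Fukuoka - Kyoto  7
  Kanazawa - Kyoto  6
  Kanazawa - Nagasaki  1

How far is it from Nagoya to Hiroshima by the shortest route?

A few of the Nagoya→Hiroshima routes:
Nagoya-Kobe-Hiroshima: 2 + 7 = 9
Nagoya-Sapporo-Kobe-Hiroshima: 4 + 2 + 7 = 13
Nagoya-Nagasaki-Hiroshima: 8 + 9 = 17
Nagoya-Kobe-Sapporo-Kanazawa-Nagasaki-Hiroshima: 2 + 2 + 6 + 1 + 9 = 20
Nagoya-Kobe-Nagasaki-Hiroshima: 2 + 9 + 9 = 20
Best route has total 9 km.

9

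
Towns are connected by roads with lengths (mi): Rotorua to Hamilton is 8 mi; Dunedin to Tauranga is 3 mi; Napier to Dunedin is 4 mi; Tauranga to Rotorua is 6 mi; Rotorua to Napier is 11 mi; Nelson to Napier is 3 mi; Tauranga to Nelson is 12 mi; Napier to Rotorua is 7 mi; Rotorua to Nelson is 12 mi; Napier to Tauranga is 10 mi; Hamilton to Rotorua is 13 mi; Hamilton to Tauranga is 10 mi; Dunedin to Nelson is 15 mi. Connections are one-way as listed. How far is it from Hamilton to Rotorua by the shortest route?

Candidate routes:
Hamilton-Tauranga-Nelson-Napier-Rotorua: 10 + 12 + 3 + 7 = 32
Hamilton-Tauranga-Rotorua: 10 + 6 = 16
Hamilton-Rotorua: 13
Shortest: 13 mi.

13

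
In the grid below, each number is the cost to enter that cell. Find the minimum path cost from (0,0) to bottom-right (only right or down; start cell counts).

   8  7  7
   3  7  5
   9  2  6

26

Cheapest: (0,0) (1,0) (1,1) (2,1) (2,2)
  8 + 3 + 7 + 2 + 6 = 26
(Top row then right column would cost 33.)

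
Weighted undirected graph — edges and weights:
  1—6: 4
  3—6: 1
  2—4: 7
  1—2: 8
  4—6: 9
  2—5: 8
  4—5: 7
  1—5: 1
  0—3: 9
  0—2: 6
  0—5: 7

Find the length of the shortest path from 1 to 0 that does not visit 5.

Routes from 1 to 0 avoiding 5:
1→6→4→2→0: 4 + 9 + 7 + 6 = 26
1→2→4→6→3→0: 8 + 7 + 9 + 1 + 9 = 34
1→2→0: 8 + 6 = 14
1→6→3→0: 4 + 1 + 9 = 14
Best route has total 14.

14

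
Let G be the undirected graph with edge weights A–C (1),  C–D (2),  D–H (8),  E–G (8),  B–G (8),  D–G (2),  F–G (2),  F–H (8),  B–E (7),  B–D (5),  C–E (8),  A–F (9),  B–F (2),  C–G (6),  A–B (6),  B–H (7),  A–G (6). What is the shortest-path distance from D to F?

Comparing a few candidate routes:
D→G→F: 2 + 2 = 4
D→C→G→F: 2 + 6 + 2 = 10
D→B→F: 5 + 2 = 7
The minimum is 4.

4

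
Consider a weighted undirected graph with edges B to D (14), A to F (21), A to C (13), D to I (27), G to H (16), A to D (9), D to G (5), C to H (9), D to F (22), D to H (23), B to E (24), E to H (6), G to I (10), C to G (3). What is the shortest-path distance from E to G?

18

Comparing a few candidate routes:
E→H→C→G: 6 + 9 + 3 = 18
E→H→D→G: 6 + 23 + 5 = 34
E→H→G: 6 + 16 = 22
Best route has total 18.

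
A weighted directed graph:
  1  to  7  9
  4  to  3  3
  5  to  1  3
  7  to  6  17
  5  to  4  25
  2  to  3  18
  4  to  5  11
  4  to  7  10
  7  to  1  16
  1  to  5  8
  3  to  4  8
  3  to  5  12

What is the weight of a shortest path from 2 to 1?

Routes from 2 to 1:
2→3→5→4→7→1: 18 + 12 + 25 + 10 + 16 = 81
2→3→4→5→1: 18 + 8 + 11 + 3 = 40
2→3→5→1: 18 + 12 + 3 = 33
2→3→4→7→1: 18 + 8 + 10 + 16 = 52
The minimum is 33.

33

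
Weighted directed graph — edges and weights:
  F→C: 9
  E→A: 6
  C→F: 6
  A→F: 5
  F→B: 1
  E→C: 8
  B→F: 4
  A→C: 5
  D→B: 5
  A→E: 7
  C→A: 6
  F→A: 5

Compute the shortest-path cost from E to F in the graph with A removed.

Paths from E to F avoiding A:
E - C - F: 8 + 6 = 14
Best route has total 14.

14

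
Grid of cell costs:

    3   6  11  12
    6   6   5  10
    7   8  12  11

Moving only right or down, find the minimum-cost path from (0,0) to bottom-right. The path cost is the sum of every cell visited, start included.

Take [0,0] → [0,1] → [1,1] → [1,2] → [1,3] → [2,3] for a total of 3 + 6 + 6 + 5 + 10 + 11 = 41.

41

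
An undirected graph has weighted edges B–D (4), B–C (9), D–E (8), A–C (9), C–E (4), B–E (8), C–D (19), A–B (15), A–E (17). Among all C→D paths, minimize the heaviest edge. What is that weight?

Comparing a few candidate routes:
C -> B -> E -> D: max(9, 8, 8) = 9
C -> E -> D: max(4, 8) = 8
C -> E -> B -> D: max(4, 8, 4) = 8
Smallest bottleneck: 8.

8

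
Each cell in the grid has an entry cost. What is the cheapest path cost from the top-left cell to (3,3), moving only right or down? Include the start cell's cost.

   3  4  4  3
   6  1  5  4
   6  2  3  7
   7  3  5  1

Best path: r0c0 -> r0c1 -> r1c1 -> r2c1 -> r2c2 -> r3c2 -> r3c3
Cost: 3 + 4 + 1 + 2 + 3 + 5 + 1 = 19

19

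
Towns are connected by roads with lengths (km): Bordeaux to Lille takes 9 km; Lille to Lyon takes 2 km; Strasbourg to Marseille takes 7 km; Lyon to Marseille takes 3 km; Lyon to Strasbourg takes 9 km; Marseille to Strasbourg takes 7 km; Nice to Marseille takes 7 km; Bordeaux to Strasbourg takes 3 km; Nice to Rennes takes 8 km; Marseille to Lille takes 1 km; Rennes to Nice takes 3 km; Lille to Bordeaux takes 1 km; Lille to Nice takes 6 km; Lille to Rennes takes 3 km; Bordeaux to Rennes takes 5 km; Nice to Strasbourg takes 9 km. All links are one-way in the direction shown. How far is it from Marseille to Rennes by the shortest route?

Candidate routes:
Marseille → Lille → Rennes: 1 + 3 = 4
Marseille → Lille → Nice → Rennes: 1 + 6 + 8 = 15
Marseille → Lille → Bordeaux → Rennes: 1 + 1 + 5 = 7
Best route has total 4 km.

4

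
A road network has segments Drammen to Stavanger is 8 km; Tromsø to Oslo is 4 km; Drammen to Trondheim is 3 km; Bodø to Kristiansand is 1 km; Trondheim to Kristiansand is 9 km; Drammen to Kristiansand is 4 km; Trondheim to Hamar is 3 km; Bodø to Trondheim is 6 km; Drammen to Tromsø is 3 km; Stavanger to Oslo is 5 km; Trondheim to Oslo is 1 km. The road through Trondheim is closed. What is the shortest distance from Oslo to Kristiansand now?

11

Paths from Oslo to Kristiansand avoiding Trondheim:
Oslo-Stavanger-Drammen-Kristiansand: 5 + 8 + 4 = 17
Oslo-Tromsø-Drammen-Kristiansand: 4 + 3 + 4 = 11
The minimum is 11 km.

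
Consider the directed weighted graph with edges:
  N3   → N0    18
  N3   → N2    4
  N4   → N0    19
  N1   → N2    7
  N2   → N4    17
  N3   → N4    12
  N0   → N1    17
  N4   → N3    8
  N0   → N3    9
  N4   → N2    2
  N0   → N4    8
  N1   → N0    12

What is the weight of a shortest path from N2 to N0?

Candidate routes:
N2 - N4 - N3 - N0: 17 + 8 + 18 = 43
N2 - N4 - N0: 17 + 19 = 36
Shortest: 36.

36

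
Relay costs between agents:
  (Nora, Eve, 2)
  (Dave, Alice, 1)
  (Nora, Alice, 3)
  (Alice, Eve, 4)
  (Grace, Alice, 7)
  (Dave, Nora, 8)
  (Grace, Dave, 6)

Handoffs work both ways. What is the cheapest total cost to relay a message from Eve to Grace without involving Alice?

Routes from Eve to Grace avoiding Alice:
Eve - Nora - Dave - Grace: 2 + 8 + 6 = 16
The minimum is 16.

16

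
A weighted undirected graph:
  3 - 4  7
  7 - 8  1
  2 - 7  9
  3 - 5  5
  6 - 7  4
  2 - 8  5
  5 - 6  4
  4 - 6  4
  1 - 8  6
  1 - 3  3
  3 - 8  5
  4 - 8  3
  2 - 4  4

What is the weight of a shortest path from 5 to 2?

A few of the 5→2 routes:
5 -> 6 -> 4 -> 8 -> 2: 4 + 4 + 3 + 5 = 16
5 -> 3 -> 4 -> 2: 5 + 7 + 4 = 16
5 -> 6 -> 7 -> 8 -> 2: 4 + 4 + 1 + 5 = 14
5 -> 3 -> 8 -> 2: 5 + 5 + 5 = 15
5 -> 6 -> 4 -> 2: 4 + 4 + 4 = 12
5 -> 6 -> 7 -> 8 -> 4 -> 2: 4 + 4 + 1 + 3 + 4 = 16
Shortest: 12.

12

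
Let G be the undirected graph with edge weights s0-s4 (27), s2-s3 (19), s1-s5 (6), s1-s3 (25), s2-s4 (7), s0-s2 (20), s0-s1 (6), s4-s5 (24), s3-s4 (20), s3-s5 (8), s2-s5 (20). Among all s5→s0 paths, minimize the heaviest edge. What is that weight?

Some routes from s5 to s0:
s5 -> s1 -> s0: max(6, 6) = 6
s5 -> s3 -> s4 -> s2 -> s0: max(8, 20, 7, 20) = 20
s5 -> s4 -> s2 -> s0: max(24, 7, 20) = 24
s5 -> s3 -> s2 -> s0: max(8, 19, 20) = 20
s5 -> s2 -> s0: max(20, 20) = 20
Smallest bottleneck: 6.

6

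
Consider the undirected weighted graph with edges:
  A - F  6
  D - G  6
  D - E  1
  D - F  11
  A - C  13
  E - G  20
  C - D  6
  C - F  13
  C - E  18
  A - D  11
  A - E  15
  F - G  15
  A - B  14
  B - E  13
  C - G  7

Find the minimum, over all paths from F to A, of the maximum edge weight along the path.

Some routes from F to A:
F→C→D→A: max(13, 6, 11) = 13
F→C→G→D→A: max(13, 7, 6, 11) = 13
F→C→A: max(13, 13) = 13
F→D→A: max(11, 11) = 11
F→A: max(6) = 6
Smallest bottleneck: 6.

6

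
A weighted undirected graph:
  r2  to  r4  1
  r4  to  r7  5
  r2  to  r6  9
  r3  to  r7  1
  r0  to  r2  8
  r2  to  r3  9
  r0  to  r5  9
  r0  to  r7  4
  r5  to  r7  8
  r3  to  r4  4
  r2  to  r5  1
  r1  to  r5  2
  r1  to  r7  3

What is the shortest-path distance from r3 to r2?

5

Comparing a few candidate routes:
r3-r7-r4-r2: 1 + 5 + 1 = 7
r3-r7-r5-r2: 1 + 8 + 1 = 10
r3-r2: 9
r3-r7-r1-r5-r2: 1 + 3 + 2 + 1 = 7
r3-r4-r2: 4 + 1 = 5
Best route has total 5.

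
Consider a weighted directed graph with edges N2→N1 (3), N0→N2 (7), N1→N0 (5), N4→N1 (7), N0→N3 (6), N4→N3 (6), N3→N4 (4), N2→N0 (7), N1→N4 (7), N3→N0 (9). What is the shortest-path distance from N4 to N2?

19

Candidate routes:
N4-N3-N0-N2: 6 + 9 + 7 = 22
N4-N1-N0-N2: 7 + 5 + 7 = 19
The minimum is 19.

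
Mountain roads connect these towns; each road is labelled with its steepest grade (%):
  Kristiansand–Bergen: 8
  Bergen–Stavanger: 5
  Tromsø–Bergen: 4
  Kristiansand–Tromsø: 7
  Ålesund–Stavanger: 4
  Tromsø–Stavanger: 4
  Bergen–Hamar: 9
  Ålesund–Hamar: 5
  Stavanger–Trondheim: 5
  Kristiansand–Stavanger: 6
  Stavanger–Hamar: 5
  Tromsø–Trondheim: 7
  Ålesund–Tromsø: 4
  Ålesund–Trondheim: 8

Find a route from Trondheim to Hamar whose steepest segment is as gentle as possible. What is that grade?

5

Comparing a few candidate routes:
Trondheim - Stavanger - Hamar: max(5, 5) = 5
Trondheim - Stavanger - Ålesund - Hamar: max(5, 4, 5) = 5
Trondheim - Stavanger - Tromsø - Ålesund - Hamar: max(5, 4, 4, 5) = 5
Best route has worst link 5%.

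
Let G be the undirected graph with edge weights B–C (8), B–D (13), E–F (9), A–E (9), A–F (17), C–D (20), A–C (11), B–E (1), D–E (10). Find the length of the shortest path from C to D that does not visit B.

Candidate routes:
C→A→E→D: 11 + 9 + 10 = 30
C→A→F→E→D: 11 + 17 + 9 + 10 = 47
C→D: 20
The minimum is 20.

20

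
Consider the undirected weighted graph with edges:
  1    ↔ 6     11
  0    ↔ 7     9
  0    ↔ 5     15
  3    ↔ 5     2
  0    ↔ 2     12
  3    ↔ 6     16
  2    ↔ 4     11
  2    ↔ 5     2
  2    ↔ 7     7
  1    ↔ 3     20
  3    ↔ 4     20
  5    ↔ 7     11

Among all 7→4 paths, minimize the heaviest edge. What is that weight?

Checking several routes:
7 -> 2 -> 4: max(7, 11) = 11
7 -> 5 -> 2 -> 4: max(11, 2, 11) = 11
7 -> 0 -> 2 -> 4: max(9, 12, 11) = 12
7 -> 5 -> 0 -> 2 -> 4: max(11, 15, 12, 11) = 15
Best route has worst link 11.

11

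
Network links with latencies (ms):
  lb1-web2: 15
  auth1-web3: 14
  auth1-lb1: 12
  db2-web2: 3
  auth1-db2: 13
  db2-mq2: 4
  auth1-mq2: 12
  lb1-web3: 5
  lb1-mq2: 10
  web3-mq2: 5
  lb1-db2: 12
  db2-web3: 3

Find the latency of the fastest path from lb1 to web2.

11

Comparing a few candidate routes:
lb1 -> web3 -> db2 -> web2: 5 + 3 + 3 = 11
lb1 -> web2: 15
lb1 -> db2 -> web2: 12 + 3 = 15
lb1 -> web3 -> mq2 -> db2 -> web2: 5 + 5 + 4 + 3 = 17
Best route has total 11 ms.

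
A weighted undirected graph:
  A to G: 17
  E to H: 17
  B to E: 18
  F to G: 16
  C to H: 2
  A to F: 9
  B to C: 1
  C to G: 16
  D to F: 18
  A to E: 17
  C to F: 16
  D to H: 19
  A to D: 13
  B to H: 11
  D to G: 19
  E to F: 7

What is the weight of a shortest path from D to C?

21

A few of the D→C routes:
D → G → C: 19 + 16 = 35
D → F → C: 18 + 16 = 34
D → H → B → C: 19 + 11 + 1 = 31
D → H → C: 19 + 2 = 21
Shortest: 21.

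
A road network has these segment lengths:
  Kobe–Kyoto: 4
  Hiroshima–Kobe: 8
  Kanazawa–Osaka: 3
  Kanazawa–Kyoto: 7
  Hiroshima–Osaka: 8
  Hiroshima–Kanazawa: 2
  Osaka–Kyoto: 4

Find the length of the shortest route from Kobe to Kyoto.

A few of the Kobe→Kyoto routes:
Kobe → Kyoto: 4
Kobe → Hiroshima → Kanazawa → Osaka → Kyoto: 8 + 2 + 3 + 4 = 17
Kobe → Hiroshima → Kanazawa → Kyoto: 8 + 2 + 7 = 17
Kobe → Hiroshima → Osaka → Kyoto: 8 + 8 + 4 = 20
The minimum is 4.

4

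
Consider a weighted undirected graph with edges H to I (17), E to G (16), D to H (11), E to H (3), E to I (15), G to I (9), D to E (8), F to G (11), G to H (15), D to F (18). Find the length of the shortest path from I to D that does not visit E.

Comparing a few candidate routes:
I → H → D: 17 + 11 = 28
I → G → H → D: 9 + 15 + 11 = 35
I → G → F → D: 9 + 11 + 18 = 38
The minimum is 28.

28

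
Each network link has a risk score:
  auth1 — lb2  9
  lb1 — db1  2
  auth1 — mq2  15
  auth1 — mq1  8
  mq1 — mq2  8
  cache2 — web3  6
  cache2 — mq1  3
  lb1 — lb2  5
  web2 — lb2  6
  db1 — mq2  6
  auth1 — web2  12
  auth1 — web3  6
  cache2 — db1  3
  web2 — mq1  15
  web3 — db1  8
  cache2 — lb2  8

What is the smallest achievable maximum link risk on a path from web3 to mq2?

Some routes from web3 to mq2:
web3→cache2→lb2→lb1→db1→mq2: max(6, 8, 5, 2, 6) = 8
web3→cache2→db1→mq2: max(6, 3, 6) = 6
web3→cache2→mq1→mq2: max(6, 3, 8) = 8
The minimum achievable maximum is 6.

6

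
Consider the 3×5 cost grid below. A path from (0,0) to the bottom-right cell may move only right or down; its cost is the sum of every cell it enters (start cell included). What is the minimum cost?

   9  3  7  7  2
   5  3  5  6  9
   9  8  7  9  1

Path (0,0) → (0,1) → (1,1) → (1,2) → (1,3) → (1,4) → (2,4): 9 + 3 + 3 + 5 + 6 + 9 + 1 = 36.

36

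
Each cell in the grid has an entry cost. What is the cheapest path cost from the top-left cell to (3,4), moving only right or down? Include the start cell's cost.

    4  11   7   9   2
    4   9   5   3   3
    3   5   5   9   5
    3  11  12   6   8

41

One optimal route is (0,0) → (1,0) → (1,1) → (1,2) → (1,3) → (1,4) → (2,4) → (3,4).
Its cost is 4 + 4 + 9 + 5 + 3 + 3 + 5 + 8 = 41.
(Top row then right column would cost 49.)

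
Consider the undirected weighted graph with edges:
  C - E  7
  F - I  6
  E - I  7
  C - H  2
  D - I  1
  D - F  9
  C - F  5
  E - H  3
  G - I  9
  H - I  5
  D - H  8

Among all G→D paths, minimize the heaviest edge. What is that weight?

Checking several routes:
G - I - E - C - F - D: max(9, 7, 7, 5, 9) = 9
G - I - E - H - C - F - D: max(9, 7, 3, 2, 5, 9) = 9
G - I - E - C - H - D: max(9, 7, 7, 2, 8) = 9
The minimum achievable maximum is 9.

9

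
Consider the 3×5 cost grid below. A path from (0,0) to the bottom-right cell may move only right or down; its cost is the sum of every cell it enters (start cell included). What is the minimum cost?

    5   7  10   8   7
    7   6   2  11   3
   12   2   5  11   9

Best path: (0,0) -> (0,1) -> (1,1) -> (1,2) -> (1,3) -> (1,4) -> (2,4)
Cost: 5 + 7 + 6 + 2 + 11 + 3 + 9 = 43
(Top row then right column would cost 49.)

43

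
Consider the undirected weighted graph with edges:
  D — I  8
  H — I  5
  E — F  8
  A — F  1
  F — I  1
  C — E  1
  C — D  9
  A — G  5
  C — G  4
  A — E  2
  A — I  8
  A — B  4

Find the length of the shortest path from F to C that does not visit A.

Paths from F to C avoiding A:
F - E - C: 8 + 1 = 9
F - I - D - C: 1 + 8 + 9 = 18
Best route has total 9.

9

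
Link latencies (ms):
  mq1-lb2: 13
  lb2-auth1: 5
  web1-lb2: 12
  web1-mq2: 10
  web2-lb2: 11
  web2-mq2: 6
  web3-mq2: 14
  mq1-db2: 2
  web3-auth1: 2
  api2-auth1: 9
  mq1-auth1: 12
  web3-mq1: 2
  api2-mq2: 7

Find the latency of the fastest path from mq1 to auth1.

4

Checking several routes:
mq1→web3→auth1: 2 + 2 = 4
mq1→web3→mq2→api2→auth1: 2 + 14 + 7 + 9 = 32
mq1→auth1: 12
mq1→lb2→auth1: 13 + 5 = 18
Best route has total 4 ms.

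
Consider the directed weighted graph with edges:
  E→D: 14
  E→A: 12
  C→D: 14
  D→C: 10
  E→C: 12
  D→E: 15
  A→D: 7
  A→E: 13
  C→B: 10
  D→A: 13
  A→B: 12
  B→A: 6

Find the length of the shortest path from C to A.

16

Paths from C to A:
C → B → A: 10 + 6 = 16
C → D → E → A: 14 + 15 + 12 = 41
C → D → A: 14 + 13 = 27
Best route has total 16.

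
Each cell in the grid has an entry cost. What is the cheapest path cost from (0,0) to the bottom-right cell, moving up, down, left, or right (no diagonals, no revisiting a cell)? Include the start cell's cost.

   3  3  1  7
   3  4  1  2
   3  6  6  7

17

One optimal route is r0c0→r0c1→r0c2→r1c2→r1c3→r2c3.
Its cost is 3 + 3 + 1 + 1 + 2 + 7 = 17.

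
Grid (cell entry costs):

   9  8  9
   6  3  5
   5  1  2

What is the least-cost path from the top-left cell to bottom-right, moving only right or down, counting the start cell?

One optimal route is r0c0 → r1c0 → r1c1 → r2c1 → r2c2.
Its cost is 9 + 6 + 3 + 1 + 2 = 21.
For comparison, the top-then-right route costs 33.

21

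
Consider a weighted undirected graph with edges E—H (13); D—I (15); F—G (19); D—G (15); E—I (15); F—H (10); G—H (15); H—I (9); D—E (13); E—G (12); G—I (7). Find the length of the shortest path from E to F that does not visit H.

Paths from E to F avoiding H:
E - G - F: 12 + 19 = 31
E - I - D - G - F: 15 + 15 + 15 + 19 = 64
E - D - I - G - F: 13 + 15 + 7 + 19 = 54
E - I - G - F: 15 + 7 + 19 = 41
E - D - G - F: 13 + 15 + 19 = 47
The minimum is 31.

31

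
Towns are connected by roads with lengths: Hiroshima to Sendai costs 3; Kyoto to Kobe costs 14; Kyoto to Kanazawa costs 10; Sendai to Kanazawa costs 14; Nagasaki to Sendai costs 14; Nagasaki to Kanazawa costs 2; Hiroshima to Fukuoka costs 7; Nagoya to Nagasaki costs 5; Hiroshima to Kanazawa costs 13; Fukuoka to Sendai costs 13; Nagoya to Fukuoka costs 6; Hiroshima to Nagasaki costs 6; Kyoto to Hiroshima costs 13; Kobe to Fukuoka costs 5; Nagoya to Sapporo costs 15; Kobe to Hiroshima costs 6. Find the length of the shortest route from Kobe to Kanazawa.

A few of the Kobe→Kanazawa routes:
Kobe→Hiroshima→Sendai→Kanazawa: 6 + 3 + 14 = 23
Kobe→Hiroshima→Nagasaki→Kanazawa: 6 + 6 + 2 = 14
Kobe→Kyoto→Kanazawa: 14 + 10 = 24
Kobe→Fukuoka→Hiroshima→Nagasaki→Kanazawa: 5 + 7 + 6 + 2 = 20
Kobe→Hiroshima→Kanazawa: 6 + 13 = 19
Kobe→Fukuoka→Nagoya→Nagasaki→Kanazawa: 5 + 6 + 5 + 2 = 18
Best route has total 14.

14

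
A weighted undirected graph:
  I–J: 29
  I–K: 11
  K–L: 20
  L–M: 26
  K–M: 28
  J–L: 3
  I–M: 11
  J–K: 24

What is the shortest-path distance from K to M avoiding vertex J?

22

Paths from K to M avoiding J:
K → I → M: 11 + 11 = 22
K → L → M: 20 + 26 = 46
K → M: 28
Shortest: 22.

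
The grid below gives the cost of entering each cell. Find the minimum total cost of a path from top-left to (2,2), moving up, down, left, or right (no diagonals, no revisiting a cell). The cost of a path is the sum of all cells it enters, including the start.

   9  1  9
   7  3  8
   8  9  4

25

Path r0c0→r0c1→r1c1→r1c2→r2c2: 9 + 1 + 3 + 8 + 4 = 25.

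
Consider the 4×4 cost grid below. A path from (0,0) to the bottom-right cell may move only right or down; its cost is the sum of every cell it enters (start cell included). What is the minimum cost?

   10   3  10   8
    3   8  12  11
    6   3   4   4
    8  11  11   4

34

Best path: r0c0 r1c0 r2c0 r2c1 r2c2 r2c3 r3c3
Cost: 10 + 3 + 6 + 3 + 4 + 4 + 4 = 34
For comparison, the top-then-right route costs 50.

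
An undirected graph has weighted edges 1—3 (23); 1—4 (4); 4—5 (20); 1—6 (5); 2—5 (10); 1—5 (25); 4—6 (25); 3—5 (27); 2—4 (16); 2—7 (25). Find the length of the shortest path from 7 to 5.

Paths from 7 to 5:
7-2-4-1-5: 25 + 16 + 4 + 25 = 70
7-2-4-6-1-3-5: 25 + 16 + 25 + 5 + 23 + 27 = 121
7-2-4-5: 25 + 16 + 20 = 61
7-2-4-6-1-5: 25 + 16 + 25 + 5 + 25 = 96
7-2-4-1-3-5: 25 + 16 + 4 + 23 + 27 = 95
7-2-5: 25 + 10 = 35
Shortest: 35.

35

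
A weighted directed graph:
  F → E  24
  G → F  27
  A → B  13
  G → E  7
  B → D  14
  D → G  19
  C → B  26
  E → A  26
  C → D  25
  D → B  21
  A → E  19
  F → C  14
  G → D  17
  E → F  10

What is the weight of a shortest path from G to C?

31

Paths from G to C:
G→E→F→C: 7 + 10 + 14 = 31
G→F→C: 27 + 14 = 41
Shortest: 31.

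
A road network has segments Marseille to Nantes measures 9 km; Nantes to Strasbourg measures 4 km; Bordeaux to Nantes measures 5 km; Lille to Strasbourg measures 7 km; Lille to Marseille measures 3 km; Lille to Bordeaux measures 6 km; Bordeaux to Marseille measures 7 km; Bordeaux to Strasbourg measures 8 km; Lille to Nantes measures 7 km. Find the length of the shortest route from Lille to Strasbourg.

Some routes from Lille to Strasbourg:
Lille - Bordeaux - Strasbourg: 6 + 8 = 14
Lille - Marseille - Bordeaux - Strasbourg: 3 + 7 + 8 = 18
Lille - Strasbourg: 7
Lille - Bordeaux - Nantes - Strasbourg: 6 + 5 + 4 = 15
Lille - Marseille - Nantes - Strasbourg: 3 + 9 + 4 = 16
Lille - Nantes - Strasbourg: 7 + 4 = 11
Shortest: 7 km.

7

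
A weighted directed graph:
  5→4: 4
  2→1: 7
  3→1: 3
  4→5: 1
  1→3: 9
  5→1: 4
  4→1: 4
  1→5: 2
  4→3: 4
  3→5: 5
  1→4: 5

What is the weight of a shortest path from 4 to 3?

Candidate routes:
4-1-3: 4 + 9 = 13
4-5-1-3: 1 + 4 + 9 = 14
4-3: 4
Shortest: 4.

4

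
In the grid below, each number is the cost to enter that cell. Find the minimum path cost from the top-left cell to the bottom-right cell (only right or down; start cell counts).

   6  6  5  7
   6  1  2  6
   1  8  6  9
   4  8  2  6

29

Path (0,0) -> (0,1) -> (1,1) -> (1,2) -> (2,2) -> (3,2) -> (3,3): 6 + 6 + 1 + 2 + 6 + 2 + 6 = 29.
For comparison, the top-then-right route costs 45.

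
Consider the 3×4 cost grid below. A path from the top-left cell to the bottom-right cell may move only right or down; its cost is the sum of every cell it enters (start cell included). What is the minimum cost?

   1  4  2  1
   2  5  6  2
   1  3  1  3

Cheapest: [0,0] -> [1,0] -> [2,0] -> [2,1] -> [2,2] -> [2,3]
  1 + 2 + 1 + 3 + 1 + 3 = 11

11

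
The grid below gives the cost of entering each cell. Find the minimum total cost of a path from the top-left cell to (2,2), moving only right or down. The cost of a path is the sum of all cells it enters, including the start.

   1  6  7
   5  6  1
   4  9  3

Take (0,0) → (1,0) → (1,1) → (1,2) → (2,2) for a total of 1 + 5 + 6 + 1 + 3 = 16.
For comparison, the top-then-right route costs 18.

16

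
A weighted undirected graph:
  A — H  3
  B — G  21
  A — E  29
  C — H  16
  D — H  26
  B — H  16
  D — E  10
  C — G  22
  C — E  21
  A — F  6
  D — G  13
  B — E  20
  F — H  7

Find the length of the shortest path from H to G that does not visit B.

Checking several routes:
H -> D -> G: 26 + 13 = 39
H -> C -> E -> D -> G: 16 + 21 + 10 + 13 = 60
H -> C -> G: 16 + 22 = 38
H -> F -> A -> E -> D -> G: 7 + 6 + 29 + 10 + 13 = 65
H -> A -> E -> D -> G: 3 + 29 + 10 + 13 = 55
The minimum is 38.

38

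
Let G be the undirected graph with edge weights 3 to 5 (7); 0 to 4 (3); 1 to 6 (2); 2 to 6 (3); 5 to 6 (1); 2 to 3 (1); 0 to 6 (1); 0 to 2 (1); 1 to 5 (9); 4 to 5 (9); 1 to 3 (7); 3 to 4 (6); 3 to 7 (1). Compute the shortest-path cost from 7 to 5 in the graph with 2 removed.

Some routes from 7 to 5 avoiding 2:
7 - 3 - 4 - 0 - 6 - 5: 1 + 6 + 3 + 1 + 1 = 12
7 - 3 - 1 - 5: 1 + 7 + 9 = 17
7 - 3 - 1 - 6 - 5: 1 + 7 + 2 + 1 = 11
7 - 3 - 5: 1 + 7 = 8
7 - 3 - 4 - 5: 1 + 6 + 9 = 16
The minimum is 8.

8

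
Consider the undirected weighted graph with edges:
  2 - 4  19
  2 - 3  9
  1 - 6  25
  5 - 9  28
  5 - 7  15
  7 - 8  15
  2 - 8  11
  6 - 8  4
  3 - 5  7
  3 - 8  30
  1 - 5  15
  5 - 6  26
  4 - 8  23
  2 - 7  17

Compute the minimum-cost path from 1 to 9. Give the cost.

Comparing a few candidate routes:
1→6→8→3→5→9: 25 + 4 + 30 + 7 + 28 = 94
1→6→8→7→5→9: 25 + 4 + 15 + 15 + 28 = 87
1→6→5→9: 25 + 26 + 28 = 79
1→5→9: 15 + 28 = 43
1→6→8→2→3→5→9: 25 + 4 + 11 + 9 + 7 + 28 = 84
The minimum is 43.

43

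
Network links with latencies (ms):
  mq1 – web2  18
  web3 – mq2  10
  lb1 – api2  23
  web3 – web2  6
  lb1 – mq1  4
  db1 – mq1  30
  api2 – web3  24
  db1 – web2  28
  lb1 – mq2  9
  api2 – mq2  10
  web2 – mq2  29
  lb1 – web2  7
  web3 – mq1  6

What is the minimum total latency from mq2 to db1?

43

A few of the mq2→db1 routes:
mq2→web3→web2→db1: 10 + 6 + 28 = 44
mq2→lb1→mq1→db1: 9 + 4 + 30 = 43
mq2→lb1→web2→db1: 9 + 7 + 28 = 44
The minimum is 43 ms.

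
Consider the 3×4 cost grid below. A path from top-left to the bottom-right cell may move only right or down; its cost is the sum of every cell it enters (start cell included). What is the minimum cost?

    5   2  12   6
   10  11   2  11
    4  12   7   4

One optimal route is (0,0) → (0,1) → (1,1) → (1,2) → (2,2) → (2,3).
Its cost is 5 + 2 + 11 + 2 + 7 + 4 = 31.
(Top row then right column would cost 40.)

31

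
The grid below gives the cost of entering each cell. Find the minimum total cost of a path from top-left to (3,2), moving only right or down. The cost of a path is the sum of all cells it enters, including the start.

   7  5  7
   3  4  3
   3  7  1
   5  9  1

One optimal route is (0,0)→(1,0)→(1,1)→(1,2)→(2,2)→(3,2).
Its cost is 7 + 3 + 4 + 3 + 1 + 1 = 19.

19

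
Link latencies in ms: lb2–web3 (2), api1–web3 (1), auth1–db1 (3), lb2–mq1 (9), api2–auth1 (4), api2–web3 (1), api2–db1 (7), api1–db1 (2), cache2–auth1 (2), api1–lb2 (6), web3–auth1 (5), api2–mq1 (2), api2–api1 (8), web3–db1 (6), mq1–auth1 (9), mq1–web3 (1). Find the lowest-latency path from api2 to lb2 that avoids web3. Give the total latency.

Some routes from api2 to lb2 avoiding web3:
api2→db1→api1→lb2: 7 + 2 + 6 = 15
api2→auth1→db1→api1→lb2: 4 + 3 + 2 + 6 = 15
api2→api1→lb2: 8 + 6 = 14
api2→mq1→lb2: 2 + 9 = 11
The minimum is 11 ms.

11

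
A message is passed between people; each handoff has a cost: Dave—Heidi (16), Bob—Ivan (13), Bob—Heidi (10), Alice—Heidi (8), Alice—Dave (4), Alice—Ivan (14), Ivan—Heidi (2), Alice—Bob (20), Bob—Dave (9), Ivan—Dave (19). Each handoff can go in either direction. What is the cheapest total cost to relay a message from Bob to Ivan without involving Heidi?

13

Candidate routes:
Bob-Alice-Dave-Ivan: 20 + 4 + 19 = 43
Bob-Alice-Ivan: 20 + 14 = 34
Bob-Dave-Ivan: 9 + 19 = 28
Bob-Dave-Alice-Ivan: 9 + 4 + 14 = 27
Bob-Ivan: 13
Shortest: 13.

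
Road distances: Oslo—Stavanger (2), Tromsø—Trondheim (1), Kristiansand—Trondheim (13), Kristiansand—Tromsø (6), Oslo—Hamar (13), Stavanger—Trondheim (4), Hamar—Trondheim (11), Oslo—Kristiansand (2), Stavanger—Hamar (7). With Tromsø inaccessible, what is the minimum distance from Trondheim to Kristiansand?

Some routes from Trondheim to Kristiansand avoiding Tromsø:
Trondheim → Kristiansand: 13
Trondheim → Stavanger → Oslo → Kristiansand: 4 + 2 + 2 = 8
Trondheim → Hamar → Stavanger → Oslo → Kristiansand: 11 + 7 + 2 + 2 = 22
The minimum is 8.

8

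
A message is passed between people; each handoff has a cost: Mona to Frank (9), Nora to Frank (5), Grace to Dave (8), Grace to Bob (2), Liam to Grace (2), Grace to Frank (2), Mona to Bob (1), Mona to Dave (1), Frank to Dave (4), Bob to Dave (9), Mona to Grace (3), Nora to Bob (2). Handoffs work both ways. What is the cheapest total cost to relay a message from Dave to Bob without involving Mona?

8

A few of the Dave→Bob routes:
Dave→Frank→Nora→Bob: 4 + 5 + 2 = 11
Dave→Grace→Bob: 8 + 2 = 10
Dave→Bob: 9
Dave→Frank→Grace→Bob: 4 + 2 + 2 = 8
Shortest: 8.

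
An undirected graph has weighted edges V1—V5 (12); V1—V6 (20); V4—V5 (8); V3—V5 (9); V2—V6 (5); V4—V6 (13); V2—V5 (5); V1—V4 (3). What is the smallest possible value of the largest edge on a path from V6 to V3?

9

Candidate routes:
V6→V4→V1→V5→V3: max(13, 3, 12, 9) = 13
V6→V2→V5→V3: max(5, 5, 9) = 9
V6→V1→V5→V3: max(20, 12, 9) = 20
V6→V1→V4→V5→V3: max(20, 3, 8, 9) = 20
V6→V4→V5→V3: max(13, 8, 9) = 13
The minimum achievable maximum is 9.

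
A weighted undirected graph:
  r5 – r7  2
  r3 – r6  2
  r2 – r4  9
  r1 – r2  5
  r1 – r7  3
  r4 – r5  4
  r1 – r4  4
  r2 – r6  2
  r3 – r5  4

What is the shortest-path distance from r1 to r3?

Candidate routes:
r1→r4→r2→r6→r3: 4 + 9 + 2 + 2 = 17
r1→r7→r5→r4→r2→r6→r3: 3 + 2 + 4 + 9 + 2 + 2 = 22
r1→r7→r5→r3: 3 + 2 + 4 = 9
r1→r2→r6→r3: 5 + 2 + 2 = 9
r1→r4→r5→r3: 4 + 4 + 4 = 12
r1→r2→r4→r5→r3: 5 + 9 + 4 + 4 = 22
Shortest: 9.

9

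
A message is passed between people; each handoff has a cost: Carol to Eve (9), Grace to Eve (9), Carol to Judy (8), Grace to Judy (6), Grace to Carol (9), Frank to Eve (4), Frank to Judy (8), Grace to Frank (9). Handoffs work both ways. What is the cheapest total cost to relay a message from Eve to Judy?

12

A few of the Eve→Judy routes:
Eve→Frank→Grace→Judy: 4 + 9 + 6 = 19
Eve→Frank→Judy: 4 + 8 = 12
Eve→Carol→Judy: 9 + 8 = 17
Eve→Grace→Judy: 9 + 6 = 15
Shortest: 12.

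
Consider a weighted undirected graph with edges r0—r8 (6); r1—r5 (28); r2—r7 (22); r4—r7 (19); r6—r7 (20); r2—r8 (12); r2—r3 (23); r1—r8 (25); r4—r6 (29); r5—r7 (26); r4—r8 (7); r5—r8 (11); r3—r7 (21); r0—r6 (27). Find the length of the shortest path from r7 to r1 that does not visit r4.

A few of the r7→r1 routes:
r7 -> r2 -> r8 -> r5 -> r1: 22 + 12 + 11 + 28 = 73
r7 -> r5 -> r8 -> r1: 26 + 11 + 25 = 62
r7 -> r5 -> r1: 26 + 28 = 54
r7 -> r2 -> r8 -> r1: 22 + 12 + 25 = 59
r7 -> r6 -> r0 -> r8 -> r1: 20 + 27 + 6 + 25 = 78
r7 -> r3 -> r2 -> r8 -> r1: 21 + 23 + 12 + 25 = 81
Best route has total 54.

54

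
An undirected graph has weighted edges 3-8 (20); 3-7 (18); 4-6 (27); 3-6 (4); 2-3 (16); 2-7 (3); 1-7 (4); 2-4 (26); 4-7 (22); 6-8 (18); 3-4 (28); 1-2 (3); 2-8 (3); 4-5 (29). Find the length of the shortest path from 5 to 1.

55

A few of the 5→1 routes:
5 - 4 - 3 - 2 - 1: 29 + 28 + 16 + 3 = 76
5 - 4 - 7 - 1: 29 + 22 + 4 = 55
5 - 4 - 3 - 7 - 1: 29 + 28 + 18 + 4 = 79
5 - 4 - 2 - 7 - 1: 29 + 26 + 3 + 4 = 62
5 - 4 - 2 - 1: 29 + 26 + 3 = 58
5 - 4 - 7 - 2 - 1: 29 + 22 + 3 + 3 = 57
Shortest: 55.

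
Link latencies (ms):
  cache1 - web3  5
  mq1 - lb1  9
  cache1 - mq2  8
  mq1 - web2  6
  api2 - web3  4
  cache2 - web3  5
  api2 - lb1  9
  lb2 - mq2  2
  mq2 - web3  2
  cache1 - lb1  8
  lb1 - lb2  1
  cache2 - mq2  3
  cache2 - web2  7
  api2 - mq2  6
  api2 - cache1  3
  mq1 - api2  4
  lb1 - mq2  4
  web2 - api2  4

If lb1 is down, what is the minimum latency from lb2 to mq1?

Some routes from lb2 to mq1 avoiding lb1:
lb2-mq2-web3-cache1-api2-mq1: 2 + 2 + 5 + 3 + 4 = 16
lb2-mq2-api2-mq1: 2 + 6 + 4 = 12
lb2-mq2-web3-api2-mq1: 2 + 2 + 4 + 4 = 12
lb2-mq2-cache1-api2-mq1: 2 + 8 + 3 + 4 = 17
lb2-mq2-cache2-web3-api2-mq1: 2 + 3 + 5 + 4 + 4 = 18
Shortest: 12 ms.

12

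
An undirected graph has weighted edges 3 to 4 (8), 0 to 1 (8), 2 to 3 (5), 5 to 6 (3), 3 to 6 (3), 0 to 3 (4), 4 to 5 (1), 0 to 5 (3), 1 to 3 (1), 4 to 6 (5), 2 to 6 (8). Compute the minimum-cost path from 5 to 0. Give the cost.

A few of the 5→0 routes:
5 -> 4 -> 6 -> 3 -> 0: 1 + 5 + 3 + 4 = 13
5 -> 6 -> 3 -> 0: 3 + 3 + 4 = 10
5 -> 4 -> 3 -> 0: 1 + 8 + 4 = 13
5 -> 0: 3
5 -> 6 -> 3 -> 1 -> 0: 3 + 3 + 1 + 8 = 15
5 -> 4 -> 6 -> 3 -> 1 -> 0: 1 + 5 + 3 + 1 + 8 = 18
Best route has total 3.

3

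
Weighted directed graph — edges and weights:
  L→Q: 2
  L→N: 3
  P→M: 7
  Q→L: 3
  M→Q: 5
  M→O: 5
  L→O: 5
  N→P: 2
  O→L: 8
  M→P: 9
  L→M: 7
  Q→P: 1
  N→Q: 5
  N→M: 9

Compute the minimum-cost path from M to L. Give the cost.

Candidate routes:
M→O→L: 5 + 8 = 13
M→Q→L: 5 + 3 = 8
Shortest: 8.

8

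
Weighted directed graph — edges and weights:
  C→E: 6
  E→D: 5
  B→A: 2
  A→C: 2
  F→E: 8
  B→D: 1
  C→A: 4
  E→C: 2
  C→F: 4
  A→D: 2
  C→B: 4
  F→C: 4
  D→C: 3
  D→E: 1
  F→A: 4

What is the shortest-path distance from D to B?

Paths from D to B:
D-C-B: 3 + 4 = 7
D-E-C-B: 1 + 2 + 4 = 7
Shortest: 7.

7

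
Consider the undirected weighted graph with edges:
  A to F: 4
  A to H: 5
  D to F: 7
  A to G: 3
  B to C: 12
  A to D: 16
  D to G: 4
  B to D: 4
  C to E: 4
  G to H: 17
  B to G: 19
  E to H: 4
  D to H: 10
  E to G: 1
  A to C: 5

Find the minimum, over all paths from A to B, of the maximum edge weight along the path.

4

Some routes from A to B:
A → H → E → G → D → B: max(5, 4, 1, 4, 4) = 5
A → F → D → B: max(4, 7, 4) = 7
A → G → D → B: max(3, 4, 4) = 4
A → C → E → G → D → B: max(5, 4, 1, 4, 4) = 5
Smallest bottleneck: 4.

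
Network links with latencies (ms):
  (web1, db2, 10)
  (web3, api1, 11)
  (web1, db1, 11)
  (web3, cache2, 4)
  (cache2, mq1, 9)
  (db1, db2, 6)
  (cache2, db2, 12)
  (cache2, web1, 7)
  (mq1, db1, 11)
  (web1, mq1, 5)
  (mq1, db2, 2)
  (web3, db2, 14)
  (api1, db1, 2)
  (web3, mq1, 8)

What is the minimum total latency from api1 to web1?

13

Comparing a few candidate routes:
api1 → db1 → web1: 2 + 11 = 13
api1 → db1 → mq1 → web1: 2 + 11 + 5 = 18
api1 → db1 → db2 → mq1 → web1: 2 + 6 + 2 + 5 = 15
The minimum is 13 ms.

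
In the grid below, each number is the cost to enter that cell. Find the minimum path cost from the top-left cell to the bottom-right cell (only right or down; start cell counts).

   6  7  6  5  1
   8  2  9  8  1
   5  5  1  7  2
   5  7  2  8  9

Cheapest: (0,0) → (0,1) → (0,2) → (0,3) → (0,4) → (1,4) → (2,4) → (3,4)
  6 + 7 + 6 + 5 + 1 + 1 + 2 + 9 = 37

37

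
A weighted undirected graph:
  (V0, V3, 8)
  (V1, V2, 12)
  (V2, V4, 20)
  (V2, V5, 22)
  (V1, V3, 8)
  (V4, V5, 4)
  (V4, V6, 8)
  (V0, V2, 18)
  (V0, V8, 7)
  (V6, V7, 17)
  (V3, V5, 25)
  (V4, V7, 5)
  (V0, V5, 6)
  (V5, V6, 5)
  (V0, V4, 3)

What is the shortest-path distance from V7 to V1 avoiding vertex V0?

Some routes from V7 to V1 avoiding V0:
V7 → V4 → V6 → V5 → V3 → V1: 5 + 8 + 5 + 25 + 8 = 51
V7 → V4 → V6 → V5 → V2 → V1: 5 + 8 + 5 + 22 + 12 = 52
V7 → V4 → V5 → V3 → V1: 5 + 4 + 25 + 8 = 42
V7 → V4 → V5 → V2 → V1: 5 + 4 + 22 + 12 = 43
V7 → V4 → V2 → V1: 5 + 20 + 12 = 37
The minimum is 37.

37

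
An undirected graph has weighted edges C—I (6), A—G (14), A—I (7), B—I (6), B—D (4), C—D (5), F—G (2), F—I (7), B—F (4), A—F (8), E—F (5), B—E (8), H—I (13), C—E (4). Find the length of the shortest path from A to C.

13

Comparing a few candidate routes:
A - F - E - C: 8 + 5 + 4 = 17
A - I - C: 7 + 6 = 13
A - I - B - D - C: 7 + 6 + 4 + 5 = 22
A - F - I - C: 8 + 7 + 6 = 21
A - F - B - D - C: 8 + 4 + 4 + 5 = 21
Shortest: 13.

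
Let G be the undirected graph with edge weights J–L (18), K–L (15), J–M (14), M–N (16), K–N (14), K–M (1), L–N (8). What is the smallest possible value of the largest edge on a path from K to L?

Checking several routes:
K - L: max(15) = 15
K - N - L: max(14, 8) = 14
K - M - N - L: max(1, 16, 8) = 16
The minimum achievable maximum is 14.

14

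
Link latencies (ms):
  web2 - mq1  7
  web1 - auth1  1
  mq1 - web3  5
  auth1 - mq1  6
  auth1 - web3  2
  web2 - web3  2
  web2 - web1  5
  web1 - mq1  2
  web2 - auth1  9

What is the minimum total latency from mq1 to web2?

7

A few of the mq1→web2 routes:
mq1-auth1-web1-web2: 6 + 1 + 5 = 12
mq1-auth1-web3-web2: 6 + 2 + 2 = 10
mq1-web1-web2: 2 + 5 = 7
mq1-web3-web2: 5 + 2 = 7
mq1-web2: 7
mq1-web1-auth1-web3-web2: 2 + 1 + 2 + 2 = 7
Shortest: 7 ms.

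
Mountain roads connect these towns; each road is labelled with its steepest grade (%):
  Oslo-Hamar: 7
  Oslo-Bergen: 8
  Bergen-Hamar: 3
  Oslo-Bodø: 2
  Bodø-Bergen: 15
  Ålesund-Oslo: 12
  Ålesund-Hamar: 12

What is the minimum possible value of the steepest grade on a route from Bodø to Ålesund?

12

Some routes from Bodø to Ålesund:
Bodø -> Oslo -> Hamar -> Ålesund: max(2, 7, 12) = 12
Bodø -> Bergen -> Hamar -> Oslo -> Ålesund: max(15, 3, 7, 12) = 15
Bodø -> Oslo -> Ålesund: max(2, 12) = 12
Bodø -> Bergen -> Hamar -> Ålesund: max(15, 3, 12) = 15
Bodø -> Oslo -> Bergen -> Hamar -> Ålesund: max(2, 8, 3, 12) = 12
Smallest bottleneck: 12%.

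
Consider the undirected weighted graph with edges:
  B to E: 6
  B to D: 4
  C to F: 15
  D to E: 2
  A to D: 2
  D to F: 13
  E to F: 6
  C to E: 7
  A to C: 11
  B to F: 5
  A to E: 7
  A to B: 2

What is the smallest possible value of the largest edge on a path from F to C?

7

Checking several routes:
F - B - A - D - E - C: max(5, 2, 2, 2, 7) = 7
F - E - C: max(6, 7) = 7
F - B - E - C: max(5, 6, 7) = 7
F - B - D - E - C: max(5, 4, 2, 7) = 7
F - B - A - E - C: max(5, 2, 7, 7) = 7
The minimum achievable maximum is 7.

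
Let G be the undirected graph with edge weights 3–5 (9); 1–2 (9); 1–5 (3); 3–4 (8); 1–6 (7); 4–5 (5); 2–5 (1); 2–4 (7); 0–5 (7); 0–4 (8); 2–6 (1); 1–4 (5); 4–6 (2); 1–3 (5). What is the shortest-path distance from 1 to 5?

Checking several routes:
1 - 6 - 2 - 5: 7 + 1 + 1 = 9
1 - 4 - 5: 5 + 5 = 10
1 - 5: 3
1 - 4 - 6 - 2 - 5: 5 + 2 + 1 + 1 = 9
The minimum is 3.

3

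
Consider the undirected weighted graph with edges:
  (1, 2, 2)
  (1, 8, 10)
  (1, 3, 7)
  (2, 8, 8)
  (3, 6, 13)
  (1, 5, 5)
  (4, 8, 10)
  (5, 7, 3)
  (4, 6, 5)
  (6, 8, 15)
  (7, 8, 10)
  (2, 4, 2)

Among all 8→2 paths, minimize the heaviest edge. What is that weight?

Checking several routes:
8 → 4 → 2: max(10, 2) = 10
8 → 1 → 2: max(10, 2) = 10
8 → 7 → 5 → 1 → 3 → 6 → 4 → 2: max(10, 3, 5, 7, 13, 5, 2) = 13
8 → 2: max(8) = 8
8 → 7 → 5 → 1 → 2: max(10, 3, 5, 2) = 10
Smallest bottleneck: 8.

8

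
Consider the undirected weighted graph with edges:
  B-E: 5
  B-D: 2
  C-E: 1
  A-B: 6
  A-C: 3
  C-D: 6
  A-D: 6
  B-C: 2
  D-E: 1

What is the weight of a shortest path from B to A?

5

Comparing a few candidate routes:
B - C - A: 2 + 3 = 5
B - A: 6
B - E - C - A: 5 + 1 + 3 = 9
B - D - A: 2 + 6 = 8
B - D - E - C - A: 2 + 1 + 1 + 3 = 7
Shortest: 5.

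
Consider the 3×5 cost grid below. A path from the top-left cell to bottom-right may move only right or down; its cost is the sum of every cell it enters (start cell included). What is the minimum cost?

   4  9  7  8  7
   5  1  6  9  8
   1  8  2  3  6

27

Best path: (0,0)→(1,0)→(1,1)→(1,2)→(2,2)→(2,3)→(2,4)
Cost: 4 + 5 + 1 + 6 + 2 + 3 + 6 = 27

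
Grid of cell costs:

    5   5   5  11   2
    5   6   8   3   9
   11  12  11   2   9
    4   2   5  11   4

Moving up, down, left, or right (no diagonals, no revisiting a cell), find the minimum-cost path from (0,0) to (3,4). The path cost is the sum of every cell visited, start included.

One optimal route is (0,0) -> (0,1) -> (0,2) -> (1,2) -> (1,3) -> (2,3) -> (2,4) -> (3,4).
Its cost is 5 + 5 + 5 + 8 + 3 + 2 + 9 + 4 = 41.

41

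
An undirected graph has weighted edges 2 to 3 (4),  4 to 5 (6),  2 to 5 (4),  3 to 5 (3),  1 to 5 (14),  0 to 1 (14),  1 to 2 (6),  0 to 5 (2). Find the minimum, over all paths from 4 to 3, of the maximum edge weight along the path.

6

Routes from 4 to 3:
4-5-1-2-3: max(6, 14, 6, 4) = 14
4-5-3: max(6, 3) = 6
4-5-2-3: max(6, 4, 4) = 6
4-5-0-1-2-3: max(6, 2, 14, 6, 4) = 14
Smallest bottleneck: 6.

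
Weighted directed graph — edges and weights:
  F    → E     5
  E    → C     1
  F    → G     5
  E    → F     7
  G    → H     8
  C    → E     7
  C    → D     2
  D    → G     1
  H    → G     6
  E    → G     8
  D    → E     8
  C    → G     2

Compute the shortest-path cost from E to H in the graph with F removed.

11

Paths from E to H avoiding F:
E→C→D→G→H: 1 + 2 + 1 + 8 = 12
E→G→H: 8 + 8 = 16
E→C→G→H: 1 + 2 + 8 = 11
Shortest: 11.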